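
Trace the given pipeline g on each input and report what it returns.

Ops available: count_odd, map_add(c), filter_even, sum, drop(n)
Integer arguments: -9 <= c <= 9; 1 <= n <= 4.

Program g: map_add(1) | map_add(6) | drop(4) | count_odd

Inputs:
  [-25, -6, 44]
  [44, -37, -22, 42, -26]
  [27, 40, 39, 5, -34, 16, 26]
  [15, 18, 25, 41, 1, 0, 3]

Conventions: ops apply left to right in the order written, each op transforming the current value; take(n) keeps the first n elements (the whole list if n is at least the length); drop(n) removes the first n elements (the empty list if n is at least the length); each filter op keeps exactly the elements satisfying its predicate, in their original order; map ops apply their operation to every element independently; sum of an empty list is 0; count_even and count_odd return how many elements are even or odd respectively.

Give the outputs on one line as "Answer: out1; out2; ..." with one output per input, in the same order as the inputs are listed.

Execution, op by op:
  [-25, -6, 44] -> [-24, -5, 45] -> [-18, 1, 51] -> [] -> 0
  [44, -37, -22, 42, -26] -> [45, -36, -21, 43, -25] -> [51, -30, -15, 49, -19] -> [-19] -> 1
  [27, 40, 39, 5, -34, 16, 26] -> [28, 41, 40, 6, -33, 17, 27] -> [34, 47, 46, 12, -27, 23, 33] -> [-27, 23, 33] -> 3
  [15, 18, 25, 41, 1, 0, 3] -> [16, 19, 26, 42, 2, 1, 4] -> [22, 25, 32, 48, 8, 7, 10] -> [8, 7, 10] -> 1

0; 1; 3; 1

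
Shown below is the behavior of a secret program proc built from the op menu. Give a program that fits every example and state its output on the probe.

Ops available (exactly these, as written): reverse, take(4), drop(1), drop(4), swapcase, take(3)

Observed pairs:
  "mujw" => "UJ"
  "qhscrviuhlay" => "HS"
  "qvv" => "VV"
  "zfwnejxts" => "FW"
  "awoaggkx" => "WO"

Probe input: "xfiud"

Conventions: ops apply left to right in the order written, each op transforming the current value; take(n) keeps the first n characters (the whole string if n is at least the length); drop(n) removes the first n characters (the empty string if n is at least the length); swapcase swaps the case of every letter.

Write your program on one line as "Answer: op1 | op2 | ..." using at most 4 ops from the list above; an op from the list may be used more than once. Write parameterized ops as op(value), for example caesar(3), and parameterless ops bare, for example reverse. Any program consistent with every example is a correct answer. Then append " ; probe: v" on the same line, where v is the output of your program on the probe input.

take(3) | swapcase | drop(1) ; probe: "FI"

Check, running the answer program on each example:
  "mujw" -> "muj" -> "MUJ" -> "UJ"
  "qhscrviuhlay" -> "qhs" -> "QHS" -> "HS"
  "qvv" -> "qvv" -> "QVV" -> "VV"
  "zfwnejxts" -> "zfw" -> "ZFW" -> "FW"
  "awoaggkx" -> "awo" -> "AWO" -> "WO"
  probe: "xfiud" -> "xfi" -> "XFI" -> "FI"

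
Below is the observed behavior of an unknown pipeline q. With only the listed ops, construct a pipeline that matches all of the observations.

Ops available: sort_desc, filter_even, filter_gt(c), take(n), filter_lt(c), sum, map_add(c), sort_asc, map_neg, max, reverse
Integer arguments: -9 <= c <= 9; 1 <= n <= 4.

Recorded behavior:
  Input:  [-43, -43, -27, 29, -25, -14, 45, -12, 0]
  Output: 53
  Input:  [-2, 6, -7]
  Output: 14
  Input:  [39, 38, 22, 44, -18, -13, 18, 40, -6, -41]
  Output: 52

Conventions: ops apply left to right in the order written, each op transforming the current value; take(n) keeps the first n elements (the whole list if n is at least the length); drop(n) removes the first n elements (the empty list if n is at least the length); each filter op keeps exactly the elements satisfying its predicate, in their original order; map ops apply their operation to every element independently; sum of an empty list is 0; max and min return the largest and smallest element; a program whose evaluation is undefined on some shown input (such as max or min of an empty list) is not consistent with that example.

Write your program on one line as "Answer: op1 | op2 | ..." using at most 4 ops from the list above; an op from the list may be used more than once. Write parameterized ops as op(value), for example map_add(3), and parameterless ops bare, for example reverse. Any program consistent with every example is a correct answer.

map_add(8) | sort_desc | max

Check, running the answer program on each example:
  [-43, -43, -27, 29, -25, -14, 45, -12, 0] -> [-35, -35, -19, 37, -17, -6, 53, -4, 8] -> [53, 37, 8, -4, -6, -17, -19, -35, -35] -> 53
  [-2, 6, -7] -> [6, 14, 1] -> [14, 6, 1] -> 14
  [39, 38, 22, 44, -18, -13, 18, 40, -6, -41] -> [47, 46, 30, 52, -10, -5, 26, 48, 2, -33] -> [52, 48, 47, 46, 30, 26, 2, -5, -10, -33] -> 52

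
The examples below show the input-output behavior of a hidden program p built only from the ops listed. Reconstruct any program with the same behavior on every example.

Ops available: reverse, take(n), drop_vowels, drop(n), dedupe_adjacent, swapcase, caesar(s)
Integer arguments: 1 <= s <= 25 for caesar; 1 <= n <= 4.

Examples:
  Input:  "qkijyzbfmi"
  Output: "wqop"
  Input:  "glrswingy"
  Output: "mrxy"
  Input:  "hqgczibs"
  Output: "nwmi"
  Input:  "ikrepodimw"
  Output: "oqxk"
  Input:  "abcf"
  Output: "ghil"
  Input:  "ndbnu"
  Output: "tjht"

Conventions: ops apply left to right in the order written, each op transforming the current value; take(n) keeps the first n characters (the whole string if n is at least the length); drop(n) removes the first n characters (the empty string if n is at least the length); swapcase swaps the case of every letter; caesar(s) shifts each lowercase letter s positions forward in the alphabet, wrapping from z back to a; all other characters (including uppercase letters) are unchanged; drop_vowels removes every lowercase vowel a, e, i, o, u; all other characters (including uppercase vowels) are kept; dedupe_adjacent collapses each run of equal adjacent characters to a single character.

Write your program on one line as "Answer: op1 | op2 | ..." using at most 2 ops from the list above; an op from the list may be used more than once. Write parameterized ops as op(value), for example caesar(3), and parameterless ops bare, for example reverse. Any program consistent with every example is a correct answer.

caesar(6) | take(4)

Check, running the answer program on each example:
  "qkijyzbfmi" -> "wqopefhlso" -> "wqop"
  "glrswingy" -> "mrxycotme" -> "mrxy"
  "hqgczibs" -> "nwmifohy" -> "nwmi"
  "ikrepodimw" -> "oqxkvujosc" -> "oqxk"
  "abcf" -> "ghil" -> "ghil"
  "ndbnu" -> "tjhta" -> "tjht"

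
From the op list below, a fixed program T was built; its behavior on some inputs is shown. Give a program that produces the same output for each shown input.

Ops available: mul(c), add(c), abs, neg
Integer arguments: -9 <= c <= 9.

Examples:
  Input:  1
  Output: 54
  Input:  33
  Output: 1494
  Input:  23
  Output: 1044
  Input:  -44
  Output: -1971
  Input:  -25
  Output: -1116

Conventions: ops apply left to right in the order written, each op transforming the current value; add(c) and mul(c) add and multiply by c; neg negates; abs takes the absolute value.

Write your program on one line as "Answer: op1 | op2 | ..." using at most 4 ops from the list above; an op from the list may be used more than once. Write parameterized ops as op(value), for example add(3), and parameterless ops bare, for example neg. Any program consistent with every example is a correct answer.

mul(-9) | mul(-5) | add(9)

Check, running the answer program on each example:
  1 -> -9 -> 45 -> 54
  33 -> -297 -> 1485 -> 1494
  23 -> -207 -> 1035 -> 1044
  -44 -> 396 -> -1980 -> -1971
  -25 -> 225 -> -1125 -> -1116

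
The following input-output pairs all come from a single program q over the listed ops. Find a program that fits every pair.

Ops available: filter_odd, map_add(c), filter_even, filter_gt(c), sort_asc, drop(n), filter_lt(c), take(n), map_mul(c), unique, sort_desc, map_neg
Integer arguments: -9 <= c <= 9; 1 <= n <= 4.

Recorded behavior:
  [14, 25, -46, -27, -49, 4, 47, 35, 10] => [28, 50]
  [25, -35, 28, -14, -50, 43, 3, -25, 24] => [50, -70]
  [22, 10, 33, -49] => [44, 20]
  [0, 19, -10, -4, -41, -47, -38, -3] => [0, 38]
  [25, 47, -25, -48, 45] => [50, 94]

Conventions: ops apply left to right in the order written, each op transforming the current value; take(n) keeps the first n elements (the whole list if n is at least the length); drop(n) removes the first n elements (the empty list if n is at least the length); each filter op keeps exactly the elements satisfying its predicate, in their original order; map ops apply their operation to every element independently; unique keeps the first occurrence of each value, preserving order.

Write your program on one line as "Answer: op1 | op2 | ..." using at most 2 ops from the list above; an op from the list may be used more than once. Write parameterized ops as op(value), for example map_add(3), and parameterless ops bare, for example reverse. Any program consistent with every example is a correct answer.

map_mul(2) | take(2)

Check, running the answer program on each example:
  [14, 25, -46, -27, -49, 4, 47, 35, 10] -> [28, 50, -92, -54, -98, 8, 94, 70, 20] -> [28, 50]
  [25, -35, 28, -14, -50, 43, 3, -25, 24] -> [50, -70, 56, -28, -100, 86, 6, -50, 48] -> [50, -70]
  [22, 10, 33, -49] -> [44, 20, 66, -98] -> [44, 20]
  [0, 19, -10, -4, -41, -47, -38, -3] -> [0, 38, -20, -8, -82, -94, -76, -6] -> [0, 38]
  [25, 47, -25, -48, 45] -> [50, 94, -50, -96, 90] -> [50, 94]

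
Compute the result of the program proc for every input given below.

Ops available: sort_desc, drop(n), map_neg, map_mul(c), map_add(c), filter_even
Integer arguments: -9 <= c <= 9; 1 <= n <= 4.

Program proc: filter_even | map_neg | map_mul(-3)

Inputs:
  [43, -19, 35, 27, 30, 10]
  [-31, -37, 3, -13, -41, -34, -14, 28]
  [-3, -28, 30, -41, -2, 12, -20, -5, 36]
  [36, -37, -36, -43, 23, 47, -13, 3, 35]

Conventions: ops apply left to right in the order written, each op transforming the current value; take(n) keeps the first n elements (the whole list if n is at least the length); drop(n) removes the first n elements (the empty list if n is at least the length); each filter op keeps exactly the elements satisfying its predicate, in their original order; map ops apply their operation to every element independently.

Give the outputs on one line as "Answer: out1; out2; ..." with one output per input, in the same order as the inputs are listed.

[90, 30]; [-102, -42, 84]; [-84, 90, -6, 36, -60, 108]; [108, -108]

Execution, op by op:
  [43, -19, 35, 27, 30, 10] -> [30, 10] -> [-30, -10] -> [90, 30]
  [-31, -37, 3, -13, -41, -34, -14, 28] -> [-34, -14, 28] -> [34, 14, -28] -> [-102, -42, 84]
  [-3, -28, 30, -41, -2, 12, -20, -5, 36] -> [-28, 30, -2, 12, -20, 36] -> [28, -30, 2, -12, 20, -36] -> [-84, 90, -6, 36, -60, 108]
  [36, -37, -36, -43, 23, 47, -13, 3, 35] -> [36, -36] -> [-36, 36] -> [108, -108]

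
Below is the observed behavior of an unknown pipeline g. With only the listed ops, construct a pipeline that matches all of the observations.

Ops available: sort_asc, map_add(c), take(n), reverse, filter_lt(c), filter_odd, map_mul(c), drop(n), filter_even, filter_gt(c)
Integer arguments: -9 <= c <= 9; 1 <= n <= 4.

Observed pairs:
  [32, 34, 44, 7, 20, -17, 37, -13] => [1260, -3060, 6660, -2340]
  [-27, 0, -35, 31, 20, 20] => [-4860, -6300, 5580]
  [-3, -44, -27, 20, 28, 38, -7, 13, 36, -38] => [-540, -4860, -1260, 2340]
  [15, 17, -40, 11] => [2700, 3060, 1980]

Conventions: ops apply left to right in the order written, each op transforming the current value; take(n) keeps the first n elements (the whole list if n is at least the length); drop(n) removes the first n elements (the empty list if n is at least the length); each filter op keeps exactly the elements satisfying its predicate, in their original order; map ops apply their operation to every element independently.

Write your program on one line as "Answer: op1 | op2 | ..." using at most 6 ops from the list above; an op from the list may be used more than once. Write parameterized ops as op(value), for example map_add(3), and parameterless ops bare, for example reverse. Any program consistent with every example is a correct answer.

reverse | filter_odd | map_mul(5) | map_mul(6) | reverse | map_mul(6)

Check, running the answer program on each example:
  [32, 34, 44, 7, 20, -17, 37, -13] -> [-13, 37, -17, 20, 7, 44, 34, 32] -> [-13, 37, -17, 7] -> [-65, 185, -85, 35] -> [-390, 1110, -510, 210] -> [210, -510, 1110, -390] -> [1260, -3060, 6660, -2340]
  [-27, 0, -35, 31, 20, 20] -> [20, 20, 31, -35, 0, -27] -> [31, -35, -27] -> [155, -175, -135] -> [930, -1050, -810] -> [-810, -1050, 930] -> [-4860, -6300, 5580]
  [-3, -44, -27, 20, 28, 38, -7, 13, 36, -38] -> [-38, 36, 13, -7, 38, 28, 20, -27, -44, -3] -> [13, -7, -27, -3] -> [65, -35, -135, -15] -> [390, -210, -810, -90] -> [-90, -810, -210, 390] -> [-540, -4860, -1260, 2340]
  [15, 17, -40, 11] -> [11, -40, 17, 15] -> [11, 17, 15] -> [55, 85, 75] -> [330, 510, 450] -> [450, 510, 330] -> [2700, 3060, 1980]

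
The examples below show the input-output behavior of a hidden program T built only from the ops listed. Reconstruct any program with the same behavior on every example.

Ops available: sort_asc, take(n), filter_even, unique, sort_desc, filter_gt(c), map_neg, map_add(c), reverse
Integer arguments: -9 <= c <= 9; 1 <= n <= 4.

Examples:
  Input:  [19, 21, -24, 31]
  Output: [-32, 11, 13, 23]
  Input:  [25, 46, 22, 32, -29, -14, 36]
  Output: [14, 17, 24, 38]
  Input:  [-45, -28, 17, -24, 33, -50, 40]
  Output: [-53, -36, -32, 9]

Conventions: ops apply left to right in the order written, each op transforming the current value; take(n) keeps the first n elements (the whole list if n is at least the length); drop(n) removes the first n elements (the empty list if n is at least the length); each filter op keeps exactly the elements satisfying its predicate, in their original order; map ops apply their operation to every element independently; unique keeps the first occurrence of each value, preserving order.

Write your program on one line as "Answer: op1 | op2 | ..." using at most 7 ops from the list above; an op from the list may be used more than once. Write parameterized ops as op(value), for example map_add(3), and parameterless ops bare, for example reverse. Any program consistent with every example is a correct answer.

map_add(-8) | take(4) | sort_desc | map_neg | sort_desc | map_neg

Check, running the answer program on each example:
  [19, 21, -24, 31] -> [11, 13, -32, 23] -> [11, 13, -32, 23] -> [23, 13, 11, -32] -> [-23, -13, -11, 32] -> [32, -11, -13, -23] -> [-32, 11, 13, 23]
  [25, 46, 22, 32, -29, -14, 36] -> [17, 38, 14, 24, -37, -22, 28] -> [17, 38, 14, 24] -> [38, 24, 17, 14] -> [-38, -24, -17, -14] -> [-14, -17, -24, -38] -> [14, 17, 24, 38]
  [-45, -28, 17, -24, 33, -50, 40] -> [-53, -36, 9, -32, 25, -58, 32] -> [-53, -36, 9, -32] -> [9, -32, -36, -53] -> [-9, 32, 36, 53] -> [53, 36, 32, -9] -> [-53, -36, -32, 9]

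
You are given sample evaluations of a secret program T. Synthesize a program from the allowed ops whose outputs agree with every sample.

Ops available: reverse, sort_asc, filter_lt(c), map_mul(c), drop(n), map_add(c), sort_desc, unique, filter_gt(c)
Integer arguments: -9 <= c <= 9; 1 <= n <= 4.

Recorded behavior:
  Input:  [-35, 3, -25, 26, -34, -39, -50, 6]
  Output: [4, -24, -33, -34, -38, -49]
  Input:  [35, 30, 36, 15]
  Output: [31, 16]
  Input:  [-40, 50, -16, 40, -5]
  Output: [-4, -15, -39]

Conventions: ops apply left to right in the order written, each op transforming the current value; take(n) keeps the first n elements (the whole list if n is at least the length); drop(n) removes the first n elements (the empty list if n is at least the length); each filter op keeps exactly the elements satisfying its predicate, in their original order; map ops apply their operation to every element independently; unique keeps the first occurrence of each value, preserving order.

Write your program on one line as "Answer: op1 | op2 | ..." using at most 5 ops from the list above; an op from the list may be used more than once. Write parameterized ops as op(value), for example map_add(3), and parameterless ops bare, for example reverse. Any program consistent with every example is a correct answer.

map_add(2) | map_add(-1) | sort_desc | drop(2)

Check, running the answer program on each example:
  [-35, 3, -25, 26, -34, -39, -50, 6] -> [-33, 5, -23, 28, -32, -37, -48, 8] -> [-34, 4, -24, 27, -33, -38, -49, 7] -> [27, 7, 4, -24, -33, -34, -38, -49] -> [4, -24, -33, -34, -38, -49]
  [35, 30, 36, 15] -> [37, 32, 38, 17] -> [36, 31, 37, 16] -> [37, 36, 31, 16] -> [31, 16]
  [-40, 50, -16, 40, -5] -> [-38, 52, -14, 42, -3] -> [-39, 51, -15, 41, -4] -> [51, 41, -4, -15, -39] -> [-4, -15, -39]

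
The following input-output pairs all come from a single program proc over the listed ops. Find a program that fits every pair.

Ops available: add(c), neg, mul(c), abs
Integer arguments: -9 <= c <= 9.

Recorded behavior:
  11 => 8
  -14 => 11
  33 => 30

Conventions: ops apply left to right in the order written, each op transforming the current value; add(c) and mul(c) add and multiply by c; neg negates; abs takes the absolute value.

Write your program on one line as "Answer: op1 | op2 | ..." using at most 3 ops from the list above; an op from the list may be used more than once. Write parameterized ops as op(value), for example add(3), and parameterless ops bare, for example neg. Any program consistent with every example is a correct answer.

abs | add(-9) | add(6)

Check, running the answer program on each example:
  11 -> 11 -> 2 -> 8
  -14 -> 14 -> 5 -> 11
  33 -> 33 -> 24 -> 30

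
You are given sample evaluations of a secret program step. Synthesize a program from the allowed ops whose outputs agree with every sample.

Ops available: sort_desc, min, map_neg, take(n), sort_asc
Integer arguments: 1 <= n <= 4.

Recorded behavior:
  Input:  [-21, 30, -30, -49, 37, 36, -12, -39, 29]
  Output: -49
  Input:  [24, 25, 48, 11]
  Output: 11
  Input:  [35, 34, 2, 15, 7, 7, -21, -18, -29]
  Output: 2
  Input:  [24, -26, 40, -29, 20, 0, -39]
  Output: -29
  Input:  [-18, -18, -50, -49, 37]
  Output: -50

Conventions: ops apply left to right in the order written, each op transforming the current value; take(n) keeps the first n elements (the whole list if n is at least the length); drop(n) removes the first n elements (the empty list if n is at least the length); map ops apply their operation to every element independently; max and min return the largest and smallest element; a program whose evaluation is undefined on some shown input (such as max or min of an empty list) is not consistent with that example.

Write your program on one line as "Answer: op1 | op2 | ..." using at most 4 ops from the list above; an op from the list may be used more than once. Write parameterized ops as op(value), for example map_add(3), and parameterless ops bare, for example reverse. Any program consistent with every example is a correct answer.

take(4) | sort_asc | min

Check, running the answer program on each example:
  [-21, 30, -30, -49, 37, 36, -12, -39, 29] -> [-21, 30, -30, -49] -> [-49, -30, -21, 30] -> -49
  [24, 25, 48, 11] -> [24, 25, 48, 11] -> [11, 24, 25, 48] -> 11
  [35, 34, 2, 15, 7, 7, -21, -18, -29] -> [35, 34, 2, 15] -> [2, 15, 34, 35] -> 2
  [24, -26, 40, -29, 20, 0, -39] -> [24, -26, 40, -29] -> [-29, -26, 24, 40] -> -29
  [-18, -18, -50, -49, 37] -> [-18, -18, -50, -49] -> [-50, -49, -18, -18] -> -50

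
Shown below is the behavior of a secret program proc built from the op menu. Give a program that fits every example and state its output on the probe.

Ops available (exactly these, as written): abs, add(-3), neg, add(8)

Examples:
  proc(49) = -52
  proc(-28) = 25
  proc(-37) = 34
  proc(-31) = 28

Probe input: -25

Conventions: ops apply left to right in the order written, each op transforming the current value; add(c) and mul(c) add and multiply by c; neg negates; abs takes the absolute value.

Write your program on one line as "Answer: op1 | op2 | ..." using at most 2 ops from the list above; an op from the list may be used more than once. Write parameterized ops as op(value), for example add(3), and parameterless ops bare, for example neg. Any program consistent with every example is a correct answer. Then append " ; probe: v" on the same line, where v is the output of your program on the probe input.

neg | add(-3) ; probe: 22

Check, running the answer program on each example:
  49 -> -49 -> -52
  -28 -> 28 -> 25
  -37 -> 37 -> 34
  -31 -> 31 -> 28
  probe: -25 -> 25 -> 22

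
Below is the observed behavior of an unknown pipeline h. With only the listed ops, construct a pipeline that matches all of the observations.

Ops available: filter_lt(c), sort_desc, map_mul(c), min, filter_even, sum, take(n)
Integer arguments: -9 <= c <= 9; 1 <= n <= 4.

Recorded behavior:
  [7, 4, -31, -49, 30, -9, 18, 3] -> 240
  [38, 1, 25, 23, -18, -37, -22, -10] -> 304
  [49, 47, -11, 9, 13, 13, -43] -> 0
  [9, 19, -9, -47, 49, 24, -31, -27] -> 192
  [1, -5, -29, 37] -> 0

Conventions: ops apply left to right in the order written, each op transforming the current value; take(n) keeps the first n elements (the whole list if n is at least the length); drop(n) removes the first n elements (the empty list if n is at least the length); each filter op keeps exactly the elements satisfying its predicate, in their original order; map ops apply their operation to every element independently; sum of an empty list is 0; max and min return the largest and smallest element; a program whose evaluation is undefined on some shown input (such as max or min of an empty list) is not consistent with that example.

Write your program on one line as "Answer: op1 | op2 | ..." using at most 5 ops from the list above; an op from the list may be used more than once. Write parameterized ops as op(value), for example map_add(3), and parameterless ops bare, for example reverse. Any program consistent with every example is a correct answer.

filter_even | sort_desc | take(1) | map_mul(8) | sum

Check, running the answer program on each example:
  [7, 4, -31, -49, 30, -9, 18, 3] -> [4, 30, 18] -> [30, 18, 4] -> [30] -> [240] -> 240
  [38, 1, 25, 23, -18, -37, -22, -10] -> [38, -18, -22, -10] -> [38, -10, -18, -22] -> [38] -> [304] -> 304
  [49, 47, -11, 9, 13, 13, -43] -> [] -> [] -> [] -> [] -> 0
  [9, 19, -9, -47, 49, 24, -31, -27] -> [24] -> [24] -> [24] -> [192] -> 192
  [1, -5, -29, 37] -> [] -> [] -> [] -> [] -> 0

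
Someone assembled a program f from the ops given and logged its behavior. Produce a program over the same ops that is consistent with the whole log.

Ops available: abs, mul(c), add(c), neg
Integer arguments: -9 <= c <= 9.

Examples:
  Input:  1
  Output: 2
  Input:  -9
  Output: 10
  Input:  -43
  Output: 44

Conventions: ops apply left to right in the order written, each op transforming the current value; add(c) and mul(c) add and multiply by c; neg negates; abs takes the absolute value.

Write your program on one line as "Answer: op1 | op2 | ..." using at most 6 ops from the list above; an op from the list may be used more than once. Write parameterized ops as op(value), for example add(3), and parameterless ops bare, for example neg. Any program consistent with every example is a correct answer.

abs | neg | add(1) | neg | add(2)

Check, running the answer program on each example:
  1 -> 1 -> -1 -> 0 -> 0 -> 2
  -9 -> 9 -> -9 -> -8 -> 8 -> 10
  -43 -> 43 -> -43 -> -42 -> 42 -> 44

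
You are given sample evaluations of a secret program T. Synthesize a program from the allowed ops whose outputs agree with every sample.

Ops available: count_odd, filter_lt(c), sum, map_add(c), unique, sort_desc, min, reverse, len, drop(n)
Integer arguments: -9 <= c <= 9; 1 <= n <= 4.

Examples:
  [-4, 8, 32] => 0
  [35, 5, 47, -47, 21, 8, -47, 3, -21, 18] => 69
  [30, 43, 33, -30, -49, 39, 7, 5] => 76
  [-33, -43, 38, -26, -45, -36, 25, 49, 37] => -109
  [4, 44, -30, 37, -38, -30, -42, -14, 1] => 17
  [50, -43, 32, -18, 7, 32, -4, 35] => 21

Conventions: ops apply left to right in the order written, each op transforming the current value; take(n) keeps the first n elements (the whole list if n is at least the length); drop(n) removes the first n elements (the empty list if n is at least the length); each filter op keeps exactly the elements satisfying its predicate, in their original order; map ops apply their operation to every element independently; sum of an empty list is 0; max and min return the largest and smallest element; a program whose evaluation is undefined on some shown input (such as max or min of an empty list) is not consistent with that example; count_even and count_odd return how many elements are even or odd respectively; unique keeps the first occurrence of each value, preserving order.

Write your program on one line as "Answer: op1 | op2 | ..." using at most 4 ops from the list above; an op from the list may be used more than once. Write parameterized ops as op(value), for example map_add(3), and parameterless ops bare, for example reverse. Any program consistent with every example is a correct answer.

reverse | drop(4) | sum

Check, running the answer program on each example:
  [-4, 8, 32] -> [32, 8, -4] -> [] -> 0
  [35, 5, 47, -47, 21, 8, -47, 3, -21, 18] -> [18, -21, 3, -47, 8, 21, -47, 47, 5, 35] -> [8, 21, -47, 47, 5, 35] -> 69
  [30, 43, 33, -30, -49, 39, 7, 5] -> [5, 7, 39, -49, -30, 33, 43, 30] -> [-30, 33, 43, 30] -> 76
  [-33, -43, 38, -26, -45, -36, 25, 49, 37] -> [37, 49, 25, -36, -45, -26, 38, -43, -33] -> [-45, -26, 38, -43, -33] -> -109
  [4, 44, -30, 37, -38, -30, -42, -14, 1] -> [1, -14, -42, -30, -38, 37, -30, 44, 4] -> [-38, 37, -30, 44, 4] -> 17
  [50, -43, 32, -18, 7, 32, -4, 35] -> [35, -4, 32, 7, -18, 32, -43, 50] -> [-18, 32, -43, 50] -> 21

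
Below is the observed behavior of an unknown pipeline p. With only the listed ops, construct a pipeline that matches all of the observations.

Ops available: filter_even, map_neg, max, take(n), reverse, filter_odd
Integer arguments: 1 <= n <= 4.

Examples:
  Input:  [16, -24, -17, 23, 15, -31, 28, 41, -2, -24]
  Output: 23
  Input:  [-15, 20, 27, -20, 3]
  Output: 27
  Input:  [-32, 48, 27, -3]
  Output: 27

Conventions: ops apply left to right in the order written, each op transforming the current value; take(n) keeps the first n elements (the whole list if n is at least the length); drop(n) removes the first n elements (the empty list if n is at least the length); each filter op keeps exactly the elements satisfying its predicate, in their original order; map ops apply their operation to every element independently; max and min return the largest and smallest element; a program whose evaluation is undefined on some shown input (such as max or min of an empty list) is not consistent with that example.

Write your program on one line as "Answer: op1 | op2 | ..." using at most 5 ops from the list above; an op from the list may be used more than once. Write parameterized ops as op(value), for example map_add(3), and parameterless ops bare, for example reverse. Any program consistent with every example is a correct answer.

filter_odd | map_neg | take(2) | map_neg | max

Check, running the answer program on each example:
  [16, -24, -17, 23, 15, -31, 28, 41, -2, -24] -> [-17, 23, 15, -31, 41] -> [17, -23, -15, 31, -41] -> [17, -23] -> [-17, 23] -> 23
  [-15, 20, 27, -20, 3] -> [-15, 27, 3] -> [15, -27, -3] -> [15, -27] -> [-15, 27] -> 27
  [-32, 48, 27, -3] -> [27, -3] -> [-27, 3] -> [-27, 3] -> [27, -3] -> 27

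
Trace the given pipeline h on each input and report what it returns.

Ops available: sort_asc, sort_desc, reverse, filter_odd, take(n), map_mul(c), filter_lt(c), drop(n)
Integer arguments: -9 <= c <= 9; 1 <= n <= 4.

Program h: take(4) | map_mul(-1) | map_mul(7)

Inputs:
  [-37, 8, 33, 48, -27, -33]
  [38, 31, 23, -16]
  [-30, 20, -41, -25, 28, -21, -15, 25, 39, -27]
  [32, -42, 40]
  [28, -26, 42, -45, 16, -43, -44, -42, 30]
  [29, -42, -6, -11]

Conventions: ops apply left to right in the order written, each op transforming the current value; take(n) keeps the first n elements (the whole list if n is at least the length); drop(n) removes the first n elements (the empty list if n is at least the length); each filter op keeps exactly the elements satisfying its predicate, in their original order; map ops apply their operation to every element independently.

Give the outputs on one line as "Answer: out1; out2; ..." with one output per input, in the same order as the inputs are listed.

[259, -56, -231, -336]; [-266, -217, -161, 112]; [210, -140, 287, 175]; [-224, 294, -280]; [-196, 182, -294, 315]; [-203, 294, 42, 77]

Execution, op by op:
  [-37, 8, 33, 48, -27, -33] -> [-37, 8, 33, 48] -> [37, -8, -33, -48] -> [259, -56, -231, -336]
  [38, 31, 23, -16] -> [38, 31, 23, -16] -> [-38, -31, -23, 16] -> [-266, -217, -161, 112]
  [-30, 20, -41, -25, 28, -21, -15, 25, 39, -27] -> [-30, 20, -41, -25] -> [30, -20, 41, 25] -> [210, -140, 287, 175]
  [32, -42, 40] -> [32, -42, 40] -> [-32, 42, -40] -> [-224, 294, -280]
  [28, -26, 42, -45, 16, -43, -44, -42, 30] -> [28, -26, 42, -45] -> [-28, 26, -42, 45] -> [-196, 182, -294, 315]
  [29, -42, -6, -11] -> [29, -42, -6, -11] -> [-29, 42, 6, 11] -> [-203, 294, 42, 77]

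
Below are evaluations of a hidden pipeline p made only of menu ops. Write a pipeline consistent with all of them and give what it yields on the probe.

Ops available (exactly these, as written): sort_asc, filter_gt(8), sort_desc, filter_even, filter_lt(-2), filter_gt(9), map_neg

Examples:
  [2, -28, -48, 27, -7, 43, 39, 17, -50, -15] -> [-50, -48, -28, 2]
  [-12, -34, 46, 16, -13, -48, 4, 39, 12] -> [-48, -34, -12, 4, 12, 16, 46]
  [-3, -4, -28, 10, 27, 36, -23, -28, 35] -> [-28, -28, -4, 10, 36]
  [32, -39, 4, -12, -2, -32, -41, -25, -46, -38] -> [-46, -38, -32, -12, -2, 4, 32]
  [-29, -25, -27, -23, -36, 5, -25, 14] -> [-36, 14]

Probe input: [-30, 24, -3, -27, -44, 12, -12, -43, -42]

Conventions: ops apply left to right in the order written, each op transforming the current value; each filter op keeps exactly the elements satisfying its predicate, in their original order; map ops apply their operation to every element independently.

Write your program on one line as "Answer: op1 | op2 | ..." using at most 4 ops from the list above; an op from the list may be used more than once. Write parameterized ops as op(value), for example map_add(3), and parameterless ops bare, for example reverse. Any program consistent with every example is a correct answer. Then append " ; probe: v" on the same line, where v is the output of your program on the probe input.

sort_desc | sort_asc | filter_even ; probe: [-44, -42, -30, -12, 12, 24]

Check, running the answer program on each example:
  [2, -28, -48, 27, -7, 43, 39, 17, -50, -15] -> [43, 39, 27, 17, 2, -7, -15, -28, -48, -50] -> [-50, -48, -28, -15, -7, 2, 17, 27, 39, 43] -> [-50, -48, -28, 2]
  [-12, -34, 46, 16, -13, -48, 4, 39, 12] -> [46, 39, 16, 12, 4, -12, -13, -34, -48] -> [-48, -34, -13, -12, 4, 12, 16, 39, 46] -> [-48, -34, -12, 4, 12, 16, 46]
  [-3, -4, -28, 10, 27, 36, -23, -28, 35] -> [36, 35, 27, 10, -3, -4, -23, -28, -28] -> [-28, -28, -23, -4, -3, 10, 27, 35, 36] -> [-28, -28, -4, 10, 36]
  [32, -39, 4, -12, -2, -32, -41, -25, -46, -38] -> [32, 4, -2, -12, -25, -32, -38, -39, -41, -46] -> [-46, -41, -39, -38, -32, -25, -12, -2, 4, 32] -> [-46, -38, -32, -12, -2, 4, 32]
  [-29, -25, -27, -23, -36, 5, -25, 14] -> [14, 5, -23, -25, -25, -27, -29, -36] -> [-36, -29, -27, -25, -25, -23, 5, 14] -> [-36, 14]
  probe: [-30, 24, -3, -27, -44, 12, -12, -43, -42] -> [24, 12, -3, -12, -27, -30, -42, -43, -44] -> [-44, -43, -42, -30, -27, -12, -3, 12, 24] -> [-44, -42, -30, -12, 12, 24]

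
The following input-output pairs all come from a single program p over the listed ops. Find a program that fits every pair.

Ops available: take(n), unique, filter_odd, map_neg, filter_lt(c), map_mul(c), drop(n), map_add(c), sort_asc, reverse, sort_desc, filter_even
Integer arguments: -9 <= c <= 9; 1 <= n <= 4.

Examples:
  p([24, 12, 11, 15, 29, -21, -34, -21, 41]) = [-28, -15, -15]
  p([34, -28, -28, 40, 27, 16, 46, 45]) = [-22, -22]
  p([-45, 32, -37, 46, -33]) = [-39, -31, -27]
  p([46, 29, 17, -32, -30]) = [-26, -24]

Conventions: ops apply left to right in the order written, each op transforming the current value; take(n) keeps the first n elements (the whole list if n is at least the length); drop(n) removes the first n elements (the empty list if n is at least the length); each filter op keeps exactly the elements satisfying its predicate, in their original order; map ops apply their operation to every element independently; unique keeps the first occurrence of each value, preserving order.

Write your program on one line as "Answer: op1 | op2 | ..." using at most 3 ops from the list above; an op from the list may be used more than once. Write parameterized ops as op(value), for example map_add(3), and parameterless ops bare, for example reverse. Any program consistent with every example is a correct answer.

filter_lt(6) | sort_asc | map_add(6)

Check, running the answer program on each example:
  [24, 12, 11, 15, 29, -21, -34, -21, 41] -> [-21, -34, -21] -> [-34, -21, -21] -> [-28, -15, -15]
  [34, -28, -28, 40, 27, 16, 46, 45] -> [-28, -28] -> [-28, -28] -> [-22, -22]
  [-45, 32, -37, 46, -33] -> [-45, -37, -33] -> [-45, -37, -33] -> [-39, -31, -27]
  [46, 29, 17, -32, -30] -> [-32, -30] -> [-32, -30] -> [-26, -24]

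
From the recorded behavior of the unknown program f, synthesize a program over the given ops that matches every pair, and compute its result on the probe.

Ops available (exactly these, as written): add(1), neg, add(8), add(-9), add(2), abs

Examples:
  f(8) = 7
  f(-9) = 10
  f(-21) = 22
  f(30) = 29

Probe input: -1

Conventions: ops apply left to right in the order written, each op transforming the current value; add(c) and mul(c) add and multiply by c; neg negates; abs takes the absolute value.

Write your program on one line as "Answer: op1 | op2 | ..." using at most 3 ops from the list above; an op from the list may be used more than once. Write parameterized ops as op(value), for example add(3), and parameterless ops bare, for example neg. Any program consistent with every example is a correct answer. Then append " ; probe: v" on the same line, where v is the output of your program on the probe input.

neg | add(1) | abs ; probe: 2

Check, running the answer program on each example:
  8 -> -8 -> -7 -> 7
  -9 -> 9 -> 10 -> 10
  -21 -> 21 -> 22 -> 22
  30 -> -30 -> -29 -> 29
  probe: -1 -> 1 -> 2 -> 2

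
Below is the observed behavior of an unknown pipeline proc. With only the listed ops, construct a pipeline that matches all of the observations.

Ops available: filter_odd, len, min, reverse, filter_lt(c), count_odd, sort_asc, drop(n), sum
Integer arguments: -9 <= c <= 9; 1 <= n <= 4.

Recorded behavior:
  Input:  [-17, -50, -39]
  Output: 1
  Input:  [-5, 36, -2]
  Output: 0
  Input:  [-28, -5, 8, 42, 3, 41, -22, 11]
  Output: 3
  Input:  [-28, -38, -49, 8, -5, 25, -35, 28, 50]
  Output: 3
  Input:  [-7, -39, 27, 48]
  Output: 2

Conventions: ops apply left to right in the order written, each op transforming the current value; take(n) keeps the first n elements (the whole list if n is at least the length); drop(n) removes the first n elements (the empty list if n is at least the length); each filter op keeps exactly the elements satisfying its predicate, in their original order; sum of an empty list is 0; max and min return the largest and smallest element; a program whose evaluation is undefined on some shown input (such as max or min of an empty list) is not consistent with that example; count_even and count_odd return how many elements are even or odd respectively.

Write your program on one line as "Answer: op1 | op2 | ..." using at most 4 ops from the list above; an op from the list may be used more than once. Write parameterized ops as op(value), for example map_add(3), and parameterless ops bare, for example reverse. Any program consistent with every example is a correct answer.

filter_odd | drop(1) | reverse | len

Check, running the answer program on each example:
  [-17, -50, -39] -> [-17, -39] -> [-39] -> [-39] -> 1
  [-5, 36, -2] -> [-5] -> [] -> [] -> 0
  [-28, -5, 8, 42, 3, 41, -22, 11] -> [-5, 3, 41, 11] -> [3, 41, 11] -> [11, 41, 3] -> 3
  [-28, -38, -49, 8, -5, 25, -35, 28, 50] -> [-49, -5, 25, -35] -> [-5, 25, -35] -> [-35, 25, -5] -> 3
  [-7, -39, 27, 48] -> [-7, -39, 27] -> [-39, 27] -> [27, -39] -> 2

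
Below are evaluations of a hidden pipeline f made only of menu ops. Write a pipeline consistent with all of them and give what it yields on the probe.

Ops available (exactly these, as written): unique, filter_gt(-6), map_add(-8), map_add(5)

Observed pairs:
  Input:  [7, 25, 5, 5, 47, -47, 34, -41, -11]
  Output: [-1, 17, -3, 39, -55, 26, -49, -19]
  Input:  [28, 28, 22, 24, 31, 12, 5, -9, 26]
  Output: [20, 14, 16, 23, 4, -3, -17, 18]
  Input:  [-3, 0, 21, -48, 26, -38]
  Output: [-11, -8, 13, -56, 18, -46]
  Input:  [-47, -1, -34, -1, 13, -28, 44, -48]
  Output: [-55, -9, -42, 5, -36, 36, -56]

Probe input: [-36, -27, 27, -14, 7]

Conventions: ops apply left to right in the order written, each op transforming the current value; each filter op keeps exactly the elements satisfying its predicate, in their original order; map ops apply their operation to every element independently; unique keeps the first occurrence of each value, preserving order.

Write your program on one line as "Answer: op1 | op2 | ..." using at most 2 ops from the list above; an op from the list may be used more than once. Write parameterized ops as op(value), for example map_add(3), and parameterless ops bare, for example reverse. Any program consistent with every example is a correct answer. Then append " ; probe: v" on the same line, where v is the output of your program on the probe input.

map_add(-8) | unique ; probe: [-44, -35, 19, -22, -1]

Check, running the answer program on each example:
  [7, 25, 5, 5, 47, -47, 34, -41, -11] -> [-1, 17, -3, -3, 39, -55, 26, -49, -19] -> [-1, 17, -3, 39, -55, 26, -49, -19]
  [28, 28, 22, 24, 31, 12, 5, -9, 26] -> [20, 20, 14, 16, 23, 4, -3, -17, 18] -> [20, 14, 16, 23, 4, -3, -17, 18]
  [-3, 0, 21, -48, 26, -38] -> [-11, -8, 13, -56, 18, -46] -> [-11, -8, 13, -56, 18, -46]
  [-47, -1, -34, -1, 13, -28, 44, -48] -> [-55, -9, -42, -9, 5, -36, 36, -56] -> [-55, -9, -42, 5, -36, 36, -56]
  probe: [-36, -27, 27, -14, 7] -> [-44, -35, 19, -22, -1] -> [-44, -35, 19, -22, -1]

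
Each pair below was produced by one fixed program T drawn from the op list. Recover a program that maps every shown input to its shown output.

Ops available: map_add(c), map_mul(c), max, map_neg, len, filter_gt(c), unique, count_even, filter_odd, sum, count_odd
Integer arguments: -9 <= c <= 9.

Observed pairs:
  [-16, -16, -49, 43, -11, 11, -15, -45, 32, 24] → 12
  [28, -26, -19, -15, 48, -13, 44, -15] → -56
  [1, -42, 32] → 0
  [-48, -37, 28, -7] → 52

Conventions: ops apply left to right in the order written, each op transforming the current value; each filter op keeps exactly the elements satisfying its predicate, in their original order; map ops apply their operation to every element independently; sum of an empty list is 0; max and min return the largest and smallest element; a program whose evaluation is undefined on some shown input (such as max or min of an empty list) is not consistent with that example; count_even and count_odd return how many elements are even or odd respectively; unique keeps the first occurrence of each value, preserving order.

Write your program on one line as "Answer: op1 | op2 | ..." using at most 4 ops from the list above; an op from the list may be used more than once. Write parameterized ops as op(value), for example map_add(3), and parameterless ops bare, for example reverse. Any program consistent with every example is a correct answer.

map_neg | map_add(-3) | sum

Check, running the answer program on each example:
  [-16, -16, -49, 43, -11, 11, -15, -45, 32, 24] -> [16, 16, 49, -43, 11, -11, 15, 45, -32, -24] -> [13, 13, 46, -46, 8, -14, 12, 42, -35, -27] -> 12
  [28, -26, -19, -15, 48, -13, 44, -15] -> [-28, 26, 19, 15, -48, 13, -44, 15] -> [-31, 23, 16, 12, -51, 10, -47, 12] -> -56
  [1, -42, 32] -> [-1, 42, -32] -> [-4, 39, -35] -> 0
  [-48, -37, 28, -7] -> [48, 37, -28, 7] -> [45, 34, -31, 4] -> 52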